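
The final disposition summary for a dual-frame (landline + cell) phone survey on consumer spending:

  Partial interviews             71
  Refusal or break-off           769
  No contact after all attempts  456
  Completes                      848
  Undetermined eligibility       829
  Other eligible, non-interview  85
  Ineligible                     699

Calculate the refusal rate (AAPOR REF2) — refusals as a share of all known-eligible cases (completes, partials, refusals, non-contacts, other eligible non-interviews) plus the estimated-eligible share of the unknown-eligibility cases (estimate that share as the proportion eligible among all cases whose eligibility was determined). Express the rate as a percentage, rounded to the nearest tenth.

Num: 769
Known eligible: 848 + 71 + 769 + 456 + 85 = 2229
e = 2229 / (2229 + 699) = 2229 / 2928 = 0.7613
e × U: 0.7613 × 829 = 631.12
Base: 2229 + 631.12 = 2860.12
REF2 = 769 / 2860.12 = 0.2689

26.9%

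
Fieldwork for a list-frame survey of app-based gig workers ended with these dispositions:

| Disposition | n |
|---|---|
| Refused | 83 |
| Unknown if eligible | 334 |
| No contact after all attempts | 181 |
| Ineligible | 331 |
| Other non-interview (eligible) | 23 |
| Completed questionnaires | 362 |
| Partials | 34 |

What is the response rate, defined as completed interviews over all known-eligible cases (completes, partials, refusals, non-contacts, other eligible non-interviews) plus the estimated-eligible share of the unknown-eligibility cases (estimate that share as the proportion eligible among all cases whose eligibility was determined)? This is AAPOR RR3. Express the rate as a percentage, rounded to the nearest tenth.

Numerator → 362
Eligible (known) → 362 + 34 + 83 + 181 + 23 = 683
e = 683 / (683 + 331) = 683 / 1014 = 0.6736
e × U → 0.6736 × 334 = 224.98
Denom → 683 + 224.98 = 907.98
RR3 = 362 / 907.98 = 0.3987

39.9%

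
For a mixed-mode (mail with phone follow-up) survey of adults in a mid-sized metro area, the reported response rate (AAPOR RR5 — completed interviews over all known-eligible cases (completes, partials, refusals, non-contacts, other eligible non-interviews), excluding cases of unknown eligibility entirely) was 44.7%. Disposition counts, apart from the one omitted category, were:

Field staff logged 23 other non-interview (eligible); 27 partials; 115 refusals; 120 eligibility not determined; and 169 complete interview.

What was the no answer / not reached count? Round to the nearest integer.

RR5 = 169 / D = 0.447
D = 169 / 0.447 = 378.1
Other denominator terms total 334
no answer / not reached = 378.1 − 334 ≈ 44

44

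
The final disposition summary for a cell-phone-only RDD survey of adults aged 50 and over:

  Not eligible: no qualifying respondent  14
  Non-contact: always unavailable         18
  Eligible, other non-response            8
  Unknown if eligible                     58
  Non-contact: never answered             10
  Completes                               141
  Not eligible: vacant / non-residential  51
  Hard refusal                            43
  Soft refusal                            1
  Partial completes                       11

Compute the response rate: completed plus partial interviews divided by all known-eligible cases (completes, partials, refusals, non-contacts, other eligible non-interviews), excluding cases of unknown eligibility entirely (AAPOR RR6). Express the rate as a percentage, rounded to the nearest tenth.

65.5%

Declined to participate = 43 + 1 = 44
No answer / not reached = 10 + 18 = 28
Not eligible = 14 + 51 = 65
Numerator = 141 + 11 = 152
Denom = 141 + 11 + 44 + 28 + 8 = 232
RR6 = 152 / 232 = 0.6552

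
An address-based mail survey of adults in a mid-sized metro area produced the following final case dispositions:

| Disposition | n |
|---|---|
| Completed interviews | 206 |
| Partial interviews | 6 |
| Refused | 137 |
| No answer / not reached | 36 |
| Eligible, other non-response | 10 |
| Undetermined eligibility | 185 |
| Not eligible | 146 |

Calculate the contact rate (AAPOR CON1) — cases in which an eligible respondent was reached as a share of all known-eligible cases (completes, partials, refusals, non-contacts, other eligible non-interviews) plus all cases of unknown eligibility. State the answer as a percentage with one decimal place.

Numerator = 206 + 6 + 137 + 10 = 359
Denom = 206 + 6 + 137 + 36 + 10 + 185 = 580
CON1 = 359 / 580 = 0.6190

61.9%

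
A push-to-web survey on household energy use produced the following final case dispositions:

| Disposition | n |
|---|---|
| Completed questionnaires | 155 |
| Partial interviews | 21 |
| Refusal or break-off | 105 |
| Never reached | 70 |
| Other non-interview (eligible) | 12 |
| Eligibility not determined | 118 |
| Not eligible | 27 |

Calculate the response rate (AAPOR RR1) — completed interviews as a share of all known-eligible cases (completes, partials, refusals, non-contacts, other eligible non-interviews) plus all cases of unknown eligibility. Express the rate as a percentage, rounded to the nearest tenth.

32.2%

Top → 155
Base → 155 + 21 + 105 + 70 + 12 + 118 = 481
RR1 = 155 / 481 = 0.3222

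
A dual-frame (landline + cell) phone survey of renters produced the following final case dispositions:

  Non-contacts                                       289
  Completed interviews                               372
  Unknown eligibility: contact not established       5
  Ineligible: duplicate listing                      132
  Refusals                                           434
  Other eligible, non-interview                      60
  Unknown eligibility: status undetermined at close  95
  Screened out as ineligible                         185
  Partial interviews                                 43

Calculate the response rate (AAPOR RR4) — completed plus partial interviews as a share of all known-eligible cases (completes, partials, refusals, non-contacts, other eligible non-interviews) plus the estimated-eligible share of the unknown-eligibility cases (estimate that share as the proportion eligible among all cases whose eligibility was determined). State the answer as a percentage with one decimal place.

Unknown eligibility = 5 + 95 = 100
Ineligible = 185 + 132 = 317
Numerator = 372 + 43 = 415
Eligible (known) = 372 + 43 + 434 + 289 + 60 = 1198
e = 1198 / (1198 + 317) = 1198 / 1515 = 0.7908
e × U = 0.7908 × 100 = 79.08
Denom = 1198 + 79.08 = 1277.08
RR4 = 415 / 1277.08 = 0.3250

32.5%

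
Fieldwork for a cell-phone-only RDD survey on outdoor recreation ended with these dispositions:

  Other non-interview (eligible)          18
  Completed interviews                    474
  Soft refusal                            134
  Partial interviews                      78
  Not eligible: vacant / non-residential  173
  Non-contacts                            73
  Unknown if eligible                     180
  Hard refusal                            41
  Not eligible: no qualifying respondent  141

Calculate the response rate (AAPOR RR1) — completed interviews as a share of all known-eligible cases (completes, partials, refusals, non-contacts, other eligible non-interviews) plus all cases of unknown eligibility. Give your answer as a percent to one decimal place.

Refusal or break-off = 41 + 134 = 175
Ineligible = 141 + 173 = 314
Numerator → 474
Base → 474 + 78 + 175 + 73 + 18 + 180 = 998
RR1 = 474 / 998 = 0.4749

47.5%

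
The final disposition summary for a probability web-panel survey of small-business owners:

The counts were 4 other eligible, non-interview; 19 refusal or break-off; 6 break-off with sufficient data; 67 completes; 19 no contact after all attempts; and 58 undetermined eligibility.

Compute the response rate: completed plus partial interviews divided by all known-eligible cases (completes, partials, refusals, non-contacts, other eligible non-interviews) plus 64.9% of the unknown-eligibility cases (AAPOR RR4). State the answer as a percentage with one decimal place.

Numerator → 67 + 6 = 73
Eligible (known) → 67 + 6 + 19 + 19 + 4 = 115
Estimated eligible among unknowns → 0.6490 × 58 = 37.64
Denom → 115 + 37.64 = 152.64
RR4 = 73 / 152.64 = 0.4782

47.8%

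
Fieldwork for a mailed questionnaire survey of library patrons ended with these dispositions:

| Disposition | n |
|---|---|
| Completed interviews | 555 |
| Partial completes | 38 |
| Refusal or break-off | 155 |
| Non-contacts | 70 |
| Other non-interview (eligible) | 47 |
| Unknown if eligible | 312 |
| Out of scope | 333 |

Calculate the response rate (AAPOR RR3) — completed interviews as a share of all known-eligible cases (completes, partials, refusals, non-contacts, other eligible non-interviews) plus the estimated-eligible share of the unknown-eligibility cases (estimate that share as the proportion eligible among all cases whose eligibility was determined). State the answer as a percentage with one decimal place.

Numerator: 555
Eligible (known): 555 + 38 + 155 + 70 + 47 = 865
e = 865 / (865 + 333) = 865 / 1198 = 0.7220
Estimated eligible among unknowns: 0.7220 × 312 = 225.26
Base: 865 + 225.26 = 1090.26
RR3 = 555 / 1090.26 = 0.5091

50.9%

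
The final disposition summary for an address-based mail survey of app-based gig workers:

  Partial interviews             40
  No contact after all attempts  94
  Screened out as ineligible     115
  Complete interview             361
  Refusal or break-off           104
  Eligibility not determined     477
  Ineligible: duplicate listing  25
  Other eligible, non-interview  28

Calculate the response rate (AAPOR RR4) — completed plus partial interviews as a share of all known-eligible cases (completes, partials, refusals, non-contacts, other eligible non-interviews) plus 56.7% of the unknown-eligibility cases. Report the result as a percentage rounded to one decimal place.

Screened out, ineligible = 115 + 25 = 140
Numerator = 361 + 40 = 401
Determined eligible = 361 + 40 + 104 + 94 + 28 = 627
Eligible share of unknowns = 0.5670 × 477 = 270.46
Denom = 627 + 270.46 = 897.46
RR4 = 401 / 897.46 = 0.4468

44.7%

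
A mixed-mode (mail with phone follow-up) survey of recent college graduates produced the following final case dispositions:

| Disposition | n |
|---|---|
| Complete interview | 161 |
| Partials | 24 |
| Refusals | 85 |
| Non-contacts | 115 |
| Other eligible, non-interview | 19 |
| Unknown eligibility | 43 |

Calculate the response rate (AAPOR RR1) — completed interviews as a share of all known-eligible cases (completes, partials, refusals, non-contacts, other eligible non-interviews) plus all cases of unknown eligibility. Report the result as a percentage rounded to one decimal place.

Top: 161
Denominator: 161 + 24 + 85 + 115 + 19 + 43 = 447
RR1 = 161 / 447 = 0.3602

36.0%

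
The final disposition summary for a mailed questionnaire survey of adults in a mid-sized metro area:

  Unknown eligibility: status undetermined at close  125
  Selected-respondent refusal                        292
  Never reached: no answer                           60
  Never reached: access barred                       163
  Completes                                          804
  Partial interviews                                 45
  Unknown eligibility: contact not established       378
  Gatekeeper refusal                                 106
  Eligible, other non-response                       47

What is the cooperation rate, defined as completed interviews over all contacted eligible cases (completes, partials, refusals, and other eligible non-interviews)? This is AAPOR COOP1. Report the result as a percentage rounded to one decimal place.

62.1%

Refusal or break-off = 106 + 292 = 398
No contact after all attempts = 60 + 163 = 223
Unknown if eligible = 378 + 125 = 503
Top: 804
Denom: 804 + 45 + 398 + 47 = 1294
COOP1 = 804 / 1294 = 0.6213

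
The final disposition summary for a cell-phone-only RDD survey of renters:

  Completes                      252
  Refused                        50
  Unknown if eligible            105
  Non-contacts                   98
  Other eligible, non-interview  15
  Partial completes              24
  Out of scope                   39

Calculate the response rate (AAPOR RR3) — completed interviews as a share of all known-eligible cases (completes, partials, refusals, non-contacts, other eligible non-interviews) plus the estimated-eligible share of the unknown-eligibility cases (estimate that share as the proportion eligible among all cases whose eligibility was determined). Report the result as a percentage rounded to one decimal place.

Numerator = 252
Determined eligible = 252 + 24 + 50 + 98 + 15 = 439
e = 439 / (439 + 39) = 439 / 478 = 0.9184
Estimated eligible among unknowns = 0.9184 × 105 = 96.43
Denominator = 439 + 96.43 = 535.43
RR3 = 252 / 535.43 = 0.4706

47.1%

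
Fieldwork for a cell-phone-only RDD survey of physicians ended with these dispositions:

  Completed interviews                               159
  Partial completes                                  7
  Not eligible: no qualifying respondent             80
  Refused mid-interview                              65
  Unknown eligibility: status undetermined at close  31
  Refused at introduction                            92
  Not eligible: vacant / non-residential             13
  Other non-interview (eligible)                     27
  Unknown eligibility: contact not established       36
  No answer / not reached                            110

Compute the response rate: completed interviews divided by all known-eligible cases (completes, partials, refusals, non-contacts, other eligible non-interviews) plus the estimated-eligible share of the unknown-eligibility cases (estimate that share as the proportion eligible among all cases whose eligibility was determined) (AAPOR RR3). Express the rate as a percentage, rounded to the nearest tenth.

30.8%

Refusals = 92 + 65 = 157
Eligibility not determined = 36 + 31 = 67
Ineligible = 80 + 13 = 93
Num: 159
Eligible (known): 159 + 7 + 157 + 110 + 27 = 460
e = 460 / (460 + 93) = 460 / 553 = 0.8318
Estimated eligible among unknowns: 0.8318 × 67 = 55.73
Base: 460 + 55.73 = 515.73
RR3 = 159 / 515.73 = 0.3083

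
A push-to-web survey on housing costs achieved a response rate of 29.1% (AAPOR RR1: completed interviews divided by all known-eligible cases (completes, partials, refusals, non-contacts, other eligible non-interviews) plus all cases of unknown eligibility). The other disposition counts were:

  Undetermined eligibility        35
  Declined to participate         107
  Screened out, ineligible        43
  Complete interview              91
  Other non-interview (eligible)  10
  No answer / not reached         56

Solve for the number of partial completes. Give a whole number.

RR1 = 91 / D = 0.291
D = 91 / 0.291 = 312.7
Other denominator terms total 299
partial completes = 312.7 − 299 ≈ 14

14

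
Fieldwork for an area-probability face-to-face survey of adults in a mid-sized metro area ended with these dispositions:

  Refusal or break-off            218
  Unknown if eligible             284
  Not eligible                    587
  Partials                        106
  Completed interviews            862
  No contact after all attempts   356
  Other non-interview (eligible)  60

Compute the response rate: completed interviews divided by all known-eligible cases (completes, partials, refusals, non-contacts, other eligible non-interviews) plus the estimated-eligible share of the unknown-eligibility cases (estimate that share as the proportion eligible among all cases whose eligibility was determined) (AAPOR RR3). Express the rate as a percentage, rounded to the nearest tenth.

Top → 862
Known eligible → 862 + 106 + 218 + 356 + 60 = 1602
e = 1602 / (1602 + 587) = 1602 / 2189 = 0.7318
e × U → 0.7318 × 284 = 207.83
Denominator → 1602 + 207.83 = 1809.83
RR3 = 862 / 1809.83 = 0.4763

47.6%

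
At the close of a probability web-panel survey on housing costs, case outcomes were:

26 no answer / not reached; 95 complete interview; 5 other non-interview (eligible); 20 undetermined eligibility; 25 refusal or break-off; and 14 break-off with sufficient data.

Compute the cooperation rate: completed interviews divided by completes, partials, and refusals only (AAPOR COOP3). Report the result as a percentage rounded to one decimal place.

Num → 95
Denominator → 95 + 14 + 25 = 134
COOP3 = 95 / 134 = 0.7090

70.9%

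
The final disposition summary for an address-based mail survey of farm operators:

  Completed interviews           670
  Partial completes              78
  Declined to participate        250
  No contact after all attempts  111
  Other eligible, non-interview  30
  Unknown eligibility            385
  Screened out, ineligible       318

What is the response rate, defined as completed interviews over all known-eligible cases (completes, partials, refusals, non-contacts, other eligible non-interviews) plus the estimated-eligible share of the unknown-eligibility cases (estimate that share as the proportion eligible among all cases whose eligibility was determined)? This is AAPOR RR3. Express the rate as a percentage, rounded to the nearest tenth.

Top → 670
Determined eligible → 670 + 78 + 250 + 111 + 30 = 1139
e = 1139 / (1139 + 318) = 1139 / 1457 = 0.7817
e × U → 0.7817 × 385 = 300.95
Denom → 1139 + 300.95 = 1439.95
RR3 = 670 / 1439.95 = 0.4653

46.5%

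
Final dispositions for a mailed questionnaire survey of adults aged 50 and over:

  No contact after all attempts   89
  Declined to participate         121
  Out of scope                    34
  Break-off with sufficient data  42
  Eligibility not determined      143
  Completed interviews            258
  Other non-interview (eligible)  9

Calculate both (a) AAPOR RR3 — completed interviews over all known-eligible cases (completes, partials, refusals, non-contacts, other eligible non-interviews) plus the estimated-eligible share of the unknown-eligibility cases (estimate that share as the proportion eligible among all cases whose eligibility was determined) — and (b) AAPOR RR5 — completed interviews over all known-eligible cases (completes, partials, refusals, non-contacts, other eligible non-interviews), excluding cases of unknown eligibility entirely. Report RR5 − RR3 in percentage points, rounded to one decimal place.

10.2

Top → 258
Determined eligible → 258 + 42 + 121 + 89 + 9 = 519
e = 519 / (519 + 34) = 519 / 553 = 0.9385
Estimated eligible among unknowns → 0.9385 × 143 = 134.21
Denominator → 519 + 134.21 = 653.21
RR3 = 258 / 653.21 = 0.3950
Denominator → 258 + 42 + 121 + 89 + 9 = 519
RR5 = 258 / 519 = 0.4971
Difference = 49.71 − 39.50 = 10.21 percentage points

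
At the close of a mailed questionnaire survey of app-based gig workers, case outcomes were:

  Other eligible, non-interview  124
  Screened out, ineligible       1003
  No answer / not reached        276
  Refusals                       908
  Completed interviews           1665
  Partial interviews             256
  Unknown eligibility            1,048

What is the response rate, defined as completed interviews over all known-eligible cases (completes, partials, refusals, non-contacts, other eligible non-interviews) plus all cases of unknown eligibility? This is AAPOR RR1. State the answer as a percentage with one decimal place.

38.9%

Num → 1665
Denominator → 1665 + 256 + 908 + 276 + 124 + 1048 = 4277
RR1 = 1665 / 4277 = 0.3893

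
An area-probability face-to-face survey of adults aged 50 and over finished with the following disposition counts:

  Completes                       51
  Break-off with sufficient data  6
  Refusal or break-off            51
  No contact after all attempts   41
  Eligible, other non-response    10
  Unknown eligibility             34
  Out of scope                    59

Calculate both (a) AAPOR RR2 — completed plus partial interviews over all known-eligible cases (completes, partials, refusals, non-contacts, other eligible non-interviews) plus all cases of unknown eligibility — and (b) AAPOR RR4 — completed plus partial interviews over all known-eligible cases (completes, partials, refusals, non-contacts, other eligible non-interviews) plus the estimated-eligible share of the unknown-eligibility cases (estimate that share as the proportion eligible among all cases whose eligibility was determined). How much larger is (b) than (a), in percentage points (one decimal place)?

1.5

Numerator: 51 + 6 = 57
Denominator: 51 + 6 + 51 + 41 + 10 + 34 = 193
RR2 = 57 / 193 = 0.2953
Eligible (known): 51 + 6 + 51 + 41 + 10 = 159
e = 159 / (159 + 59) = 159 / 218 = 0.7294
Estimated eligible among unknowns: 0.7294 × 34 = 24.80
Denominator: 159 + 24.80 = 183.80
RR4 = 57 / 183.80 = 0.3101
Difference = 31.01 − 29.53 = 1.48 percentage points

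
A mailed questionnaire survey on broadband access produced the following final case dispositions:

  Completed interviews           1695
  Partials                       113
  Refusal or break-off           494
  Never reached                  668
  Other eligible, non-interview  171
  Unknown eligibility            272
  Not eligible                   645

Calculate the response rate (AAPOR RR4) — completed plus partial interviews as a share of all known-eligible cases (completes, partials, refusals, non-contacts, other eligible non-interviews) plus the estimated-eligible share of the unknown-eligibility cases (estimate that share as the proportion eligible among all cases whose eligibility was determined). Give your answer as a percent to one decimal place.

53.7%

Top = 1695 + 113 = 1808
Determined eligible = 1695 + 113 + 494 + 668 + 171 = 3141
e = 3141 / (3141 + 645) = 3141 / 3786 = 0.8296
Eligible share of unknowns = 0.8296 × 272 = 225.65
Denom = 3141 + 225.65 = 3366.65
RR4 = 1808 / 3366.65 = 0.5370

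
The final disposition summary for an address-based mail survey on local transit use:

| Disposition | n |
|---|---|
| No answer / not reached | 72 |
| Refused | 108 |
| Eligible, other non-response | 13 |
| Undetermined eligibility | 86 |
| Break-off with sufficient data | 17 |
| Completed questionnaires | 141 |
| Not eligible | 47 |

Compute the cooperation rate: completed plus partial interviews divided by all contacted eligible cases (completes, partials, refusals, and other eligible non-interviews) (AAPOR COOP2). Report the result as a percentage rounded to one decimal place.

56.6%

Top → 141 + 17 = 158
Denom → 141 + 17 + 108 + 13 = 279
COOP2 = 158 / 279 = 0.5663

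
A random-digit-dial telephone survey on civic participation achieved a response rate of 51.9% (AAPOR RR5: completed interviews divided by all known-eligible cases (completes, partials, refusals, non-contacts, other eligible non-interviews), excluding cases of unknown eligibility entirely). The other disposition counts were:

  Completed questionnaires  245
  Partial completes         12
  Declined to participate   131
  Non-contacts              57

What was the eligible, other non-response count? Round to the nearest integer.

27

RR5 = 245 / D = 0.519
D = 245 / 0.519 = 472.1
Remaining denominator categories sum to 445
eligible, other non-response = 472.1 − 445 ≈ 27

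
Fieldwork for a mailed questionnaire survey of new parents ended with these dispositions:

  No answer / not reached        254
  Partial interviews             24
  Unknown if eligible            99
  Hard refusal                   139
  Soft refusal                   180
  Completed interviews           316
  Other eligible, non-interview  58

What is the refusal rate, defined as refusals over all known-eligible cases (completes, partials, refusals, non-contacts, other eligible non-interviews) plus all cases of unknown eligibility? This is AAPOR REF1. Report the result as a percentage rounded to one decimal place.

Refusals = 139 + 180 = 319
Num = 319
Denominator = 316 + 24 + 319 + 254 + 58 + 99 = 1070
REF1 = 319 / 1070 = 0.2981

29.8%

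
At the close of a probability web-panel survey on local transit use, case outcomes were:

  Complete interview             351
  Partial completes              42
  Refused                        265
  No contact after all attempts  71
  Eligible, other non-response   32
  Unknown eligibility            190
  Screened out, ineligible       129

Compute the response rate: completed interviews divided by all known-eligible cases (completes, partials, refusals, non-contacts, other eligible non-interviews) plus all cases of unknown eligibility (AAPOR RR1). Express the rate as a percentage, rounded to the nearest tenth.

36.9%

Top → 351
Denominator → 351 + 42 + 265 + 71 + 32 + 190 = 951
RR1 = 351 / 951 = 0.3691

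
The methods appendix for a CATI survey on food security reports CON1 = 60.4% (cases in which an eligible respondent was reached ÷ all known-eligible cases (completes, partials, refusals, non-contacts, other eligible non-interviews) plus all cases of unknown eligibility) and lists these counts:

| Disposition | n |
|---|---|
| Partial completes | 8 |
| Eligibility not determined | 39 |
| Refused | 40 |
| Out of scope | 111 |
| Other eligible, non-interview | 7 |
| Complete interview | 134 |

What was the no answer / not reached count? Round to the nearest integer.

85

Top = 134 + 8 + 40 + 7 = 189
CON1 = 189 / D = 0.604
D = 189 / 0.604 = 312.9
Remaining denominator categories sum to 228
no answer / not reached = 312.9 − 228 ≈ 85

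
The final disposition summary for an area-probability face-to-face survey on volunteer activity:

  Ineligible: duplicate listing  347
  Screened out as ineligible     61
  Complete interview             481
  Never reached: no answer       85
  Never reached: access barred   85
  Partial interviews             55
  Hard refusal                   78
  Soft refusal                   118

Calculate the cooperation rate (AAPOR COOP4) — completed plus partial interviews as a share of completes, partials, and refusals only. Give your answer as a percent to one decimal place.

Declined to participate = 78 + 118 = 196
No answer / not reached = 85 + 85 = 170
Out of scope = 61 + 347 = 408
Numerator: 481 + 55 = 536
Base: 481 + 55 + 196 = 732
COOP4 = 536 / 732 = 0.7322

73.2%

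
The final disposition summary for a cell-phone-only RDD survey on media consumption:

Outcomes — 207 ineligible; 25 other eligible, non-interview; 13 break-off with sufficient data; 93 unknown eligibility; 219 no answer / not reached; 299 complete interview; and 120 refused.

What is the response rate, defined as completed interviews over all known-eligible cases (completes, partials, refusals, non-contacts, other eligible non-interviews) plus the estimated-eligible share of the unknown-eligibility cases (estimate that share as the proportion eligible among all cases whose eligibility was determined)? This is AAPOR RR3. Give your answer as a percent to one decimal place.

40.0%

Numerator → 299
Eligible (known) → 299 + 13 + 120 + 219 + 25 = 676
e = 676 / (676 + 207) = 676 / 883 = 0.7656
Eligible share of unknowns → 0.7656 × 93 = 71.20
Denominator → 676 + 71.20 = 747.20
RR3 = 299 / 747.20 = 0.4002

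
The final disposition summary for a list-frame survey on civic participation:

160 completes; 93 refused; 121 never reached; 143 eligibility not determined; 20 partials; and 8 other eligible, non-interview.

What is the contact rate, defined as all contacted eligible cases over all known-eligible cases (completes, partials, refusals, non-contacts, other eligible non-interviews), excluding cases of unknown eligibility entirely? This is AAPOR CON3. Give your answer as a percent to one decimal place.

Top: 160 + 20 + 93 + 8 = 281
Base: 160 + 20 + 93 + 121 + 8 = 402
CON3 = 281 / 402 = 0.6990

69.9%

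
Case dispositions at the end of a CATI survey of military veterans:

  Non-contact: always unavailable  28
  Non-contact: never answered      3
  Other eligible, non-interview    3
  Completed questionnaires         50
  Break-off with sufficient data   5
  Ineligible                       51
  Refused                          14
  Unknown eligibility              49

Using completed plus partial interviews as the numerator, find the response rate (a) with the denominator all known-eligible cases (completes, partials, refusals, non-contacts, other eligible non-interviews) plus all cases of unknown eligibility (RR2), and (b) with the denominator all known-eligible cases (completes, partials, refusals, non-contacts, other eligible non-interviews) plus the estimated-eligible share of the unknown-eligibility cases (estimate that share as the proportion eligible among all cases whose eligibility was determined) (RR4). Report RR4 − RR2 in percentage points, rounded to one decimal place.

Never reached = 3 + 28 = 31
Num → 50 + 5 = 55
Denom → 50 + 5 + 14 + 31 + 3 + 49 = 152
RR2 = 55 / 152 = 0.3618
Determined eligible → 50 + 5 + 14 + 31 + 3 = 103
e = 103 / (103 + 51) = 103 / 154 = 0.6688
Eligible share of unknowns → 0.6688 × 49 = 32.77
Denom → 103 + 32.77 = 135.77
RR4 = 55 / 135.77 = 0.4051
Difference = 40.51 − 36.18 = 4.33 percentage points

4.3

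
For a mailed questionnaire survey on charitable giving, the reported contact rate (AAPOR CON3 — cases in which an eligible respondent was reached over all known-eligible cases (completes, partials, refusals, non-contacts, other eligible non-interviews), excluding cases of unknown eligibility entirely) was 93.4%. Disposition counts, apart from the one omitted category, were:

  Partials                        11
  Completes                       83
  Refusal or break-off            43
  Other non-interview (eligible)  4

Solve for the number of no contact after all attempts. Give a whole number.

10

Num → 83 + 11 + 43 + 4 = 141
CON3 = 141 / D = 0.934
D = 141 / 0.934 = 151.0
Other denominator terms total 141
no contact after all attempts = 151.0 − 141 ≈ 10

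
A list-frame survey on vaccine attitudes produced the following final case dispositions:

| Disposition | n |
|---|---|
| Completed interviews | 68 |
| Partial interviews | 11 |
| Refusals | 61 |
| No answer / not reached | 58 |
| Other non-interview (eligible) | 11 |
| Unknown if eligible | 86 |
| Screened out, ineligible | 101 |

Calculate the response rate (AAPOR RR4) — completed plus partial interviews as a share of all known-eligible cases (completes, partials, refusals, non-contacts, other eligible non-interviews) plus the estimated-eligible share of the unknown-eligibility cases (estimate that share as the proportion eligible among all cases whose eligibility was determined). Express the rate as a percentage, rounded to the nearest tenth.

Numerator: 68 + 11 = 79
Determined eligible: 68 + 11 + 61 + 58 + 11 = 209
e = 209 / (209 + 101) = 209 / 310 = 0.6742
Estimated eligible among unknowns: 0.6742 × 86 = 57.98
Denominator: 209 + 57.98 = 266.98
RR4 = 79 / 266.98 = 0.2959

29.6%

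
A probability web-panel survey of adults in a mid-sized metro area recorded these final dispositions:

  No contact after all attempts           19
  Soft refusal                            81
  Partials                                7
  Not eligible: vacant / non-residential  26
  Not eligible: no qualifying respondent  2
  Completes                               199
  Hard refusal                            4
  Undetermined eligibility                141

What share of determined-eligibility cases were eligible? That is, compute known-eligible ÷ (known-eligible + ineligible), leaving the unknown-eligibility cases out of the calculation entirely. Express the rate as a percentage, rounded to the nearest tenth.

Refused = 4 + 81 = 85
Screened out, ineligible = 2 + 26 = 28
Known eligible = 199 + 7 + 85 + 19 = 310
e = 310 / (310 + 28) = 310 / 338 = 0.9172

91.7%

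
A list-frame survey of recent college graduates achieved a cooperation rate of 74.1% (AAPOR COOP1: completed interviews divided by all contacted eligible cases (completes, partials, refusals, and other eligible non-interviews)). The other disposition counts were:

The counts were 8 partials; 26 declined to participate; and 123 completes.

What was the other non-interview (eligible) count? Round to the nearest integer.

COOP1 = 123 / D = 0.741
D = 123 / 0.741 = 166.0
Rest of base = 157
other non-interview (eligible) = 166.0 − 157 ≈ 9

9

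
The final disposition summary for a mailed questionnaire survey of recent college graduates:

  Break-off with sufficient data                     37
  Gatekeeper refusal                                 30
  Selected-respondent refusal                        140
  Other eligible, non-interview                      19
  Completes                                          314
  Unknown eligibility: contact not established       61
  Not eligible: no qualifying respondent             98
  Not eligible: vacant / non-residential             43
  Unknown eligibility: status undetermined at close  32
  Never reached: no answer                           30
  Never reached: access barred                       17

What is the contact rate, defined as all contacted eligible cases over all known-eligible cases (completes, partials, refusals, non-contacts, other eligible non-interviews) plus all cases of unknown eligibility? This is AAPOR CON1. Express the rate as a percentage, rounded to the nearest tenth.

79.4%

Refused = 30 + 140 = 170
No contact after all attempts = 30 + 17 = 47
Undetermined eligibility = 61 + 32 = 93
Out of scope = 98 + 43 = 141
Numerator → 314 + 37 + 170 + 19 = 540
Denom → 314 + 37 + 170 + 47 + 19 + 93 = 680
CON1 = 540 / 680 = 0.7941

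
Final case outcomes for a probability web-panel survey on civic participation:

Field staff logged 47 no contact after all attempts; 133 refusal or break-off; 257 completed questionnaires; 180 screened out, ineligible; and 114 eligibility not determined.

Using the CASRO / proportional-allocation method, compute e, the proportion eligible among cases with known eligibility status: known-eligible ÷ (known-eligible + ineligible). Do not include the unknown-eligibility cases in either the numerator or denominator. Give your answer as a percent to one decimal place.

Determined eligible → 257 + 133 + 47 = 437
e = 437 / (437 + 180) = 437 / 617 = 0.7083

70.8%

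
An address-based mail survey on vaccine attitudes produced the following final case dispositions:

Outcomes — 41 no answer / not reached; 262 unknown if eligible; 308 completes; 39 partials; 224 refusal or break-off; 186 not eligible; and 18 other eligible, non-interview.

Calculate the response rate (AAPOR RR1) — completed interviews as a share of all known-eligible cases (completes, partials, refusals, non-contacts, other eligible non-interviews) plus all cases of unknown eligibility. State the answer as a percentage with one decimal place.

34.5%

Num: 308
Base: 308 + 39 + 224 + 41 + 18 + 262 = 892
RR1 = 308 / 892 = 0.3453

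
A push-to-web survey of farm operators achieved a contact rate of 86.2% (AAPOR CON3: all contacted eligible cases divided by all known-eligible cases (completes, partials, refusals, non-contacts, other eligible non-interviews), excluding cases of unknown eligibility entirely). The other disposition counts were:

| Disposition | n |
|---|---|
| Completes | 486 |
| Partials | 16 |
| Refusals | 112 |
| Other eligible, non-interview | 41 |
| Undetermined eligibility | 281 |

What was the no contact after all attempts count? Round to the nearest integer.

105

Top = 486 + 16 + 112 + 41 = 655
CON3 = 655 / D = 0.862
D = 655 / 0.862 = 759.9
Rest of base = 655
no contact after all attempts = 759.9 − 655 ≈ 105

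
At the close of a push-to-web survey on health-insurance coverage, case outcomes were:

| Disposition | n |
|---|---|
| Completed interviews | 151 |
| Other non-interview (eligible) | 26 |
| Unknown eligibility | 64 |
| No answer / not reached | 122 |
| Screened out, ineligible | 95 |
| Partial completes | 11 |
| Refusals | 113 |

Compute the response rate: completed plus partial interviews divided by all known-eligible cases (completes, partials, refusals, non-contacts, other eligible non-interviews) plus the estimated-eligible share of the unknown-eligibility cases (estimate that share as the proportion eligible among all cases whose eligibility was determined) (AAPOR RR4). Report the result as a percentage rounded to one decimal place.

Top → 151 + 11 = 162
Eligible (known) → 151 + 11 + 113 + 122 + 26 = 423
e = 423 / (423 + 95) = 423 / 518 = 0.8166
e × U → 0.8166 × 64 = 52.26
Base → 423 + 52.26 = 475.26
RR4 = 162 / 475.26 = 0.3409

34.1%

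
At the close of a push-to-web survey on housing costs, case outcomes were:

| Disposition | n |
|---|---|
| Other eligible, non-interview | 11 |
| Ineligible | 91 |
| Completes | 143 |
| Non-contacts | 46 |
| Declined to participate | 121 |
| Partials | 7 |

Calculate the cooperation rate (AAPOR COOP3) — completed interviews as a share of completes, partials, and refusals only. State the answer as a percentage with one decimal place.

52.8%

Numerator = 143
Denom = 143 + 7 + 121 = 271
COOP3 = 143 / 271 = 0.5277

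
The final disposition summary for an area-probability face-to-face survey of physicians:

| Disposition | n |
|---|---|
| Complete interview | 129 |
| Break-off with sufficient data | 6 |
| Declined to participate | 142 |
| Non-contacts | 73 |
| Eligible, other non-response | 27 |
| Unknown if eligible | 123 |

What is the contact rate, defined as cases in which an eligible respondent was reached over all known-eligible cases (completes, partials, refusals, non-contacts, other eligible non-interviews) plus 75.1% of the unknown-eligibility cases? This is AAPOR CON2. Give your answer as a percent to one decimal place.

64.8%

Num: 129 + 6 + 142 + 27 = 304
Eligible (known): 129 + 6 + 142 + 73 + 27 = 377
e × U: 0.7510 × 123 = 92.37
Denominator: 377 + 92.37 = 469.37
CON2 = 304 / 469.37 = 0.6477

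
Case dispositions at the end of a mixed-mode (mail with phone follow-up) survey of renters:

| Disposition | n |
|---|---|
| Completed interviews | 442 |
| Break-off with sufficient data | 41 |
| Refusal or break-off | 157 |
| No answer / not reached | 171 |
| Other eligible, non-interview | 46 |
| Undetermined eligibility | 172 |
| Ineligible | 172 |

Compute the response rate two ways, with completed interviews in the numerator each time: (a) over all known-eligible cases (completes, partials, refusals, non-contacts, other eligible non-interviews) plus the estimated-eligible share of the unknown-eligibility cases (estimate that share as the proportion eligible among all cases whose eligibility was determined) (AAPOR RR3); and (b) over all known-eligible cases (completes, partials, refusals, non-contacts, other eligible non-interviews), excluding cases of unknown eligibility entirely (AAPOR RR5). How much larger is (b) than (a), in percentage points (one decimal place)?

7.4

Num: 442
Determined eligible: 442 + 41 + 157 + 171 + 46 = 857
e = 857 / (857 + 172) = 857 / 1029 = 0.8328
e × U: 0.8328 × 172 = 143.24
Base: 857 + 143.24 = 1000.24
RR3 = 442 / 1000.24 = 0.4419
Base: 442 + 41 + 157 + 171 + 46 = 857
RR5 = 442 / 857 = 0.5158
Difference = 51.58 − 44.19 = 7.39 percentage points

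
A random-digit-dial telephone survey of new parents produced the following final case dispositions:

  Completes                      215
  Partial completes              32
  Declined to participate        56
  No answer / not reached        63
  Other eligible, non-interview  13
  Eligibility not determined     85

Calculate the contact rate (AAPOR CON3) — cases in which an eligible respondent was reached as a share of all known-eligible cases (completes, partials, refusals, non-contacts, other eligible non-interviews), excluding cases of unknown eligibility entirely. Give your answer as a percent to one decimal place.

Top = 215 + 32 + 56 + 13 = 316
Denom = 215 + 32 + 56 + 63 + 13 = 379
CON3 = 316 / 379 = 0.8338

83.4%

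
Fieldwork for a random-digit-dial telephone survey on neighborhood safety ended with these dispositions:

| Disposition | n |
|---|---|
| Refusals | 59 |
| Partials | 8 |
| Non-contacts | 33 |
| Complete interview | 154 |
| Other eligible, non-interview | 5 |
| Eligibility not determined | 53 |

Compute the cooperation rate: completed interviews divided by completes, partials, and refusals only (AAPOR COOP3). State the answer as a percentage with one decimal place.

69.7%

Numerator → 154
Denom → 154 + 8 + 59 = 221
COOP3 = 154 / 221 = 0.6968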